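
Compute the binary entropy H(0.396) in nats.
0.6714 nats

The binary entropy function is:
H(p) = -p log(p) - (1-p) log(1-p)

H(0.396) = -0.396 × log_e(0.396) - 0.604 × log_e(0.604)
H(0.396) = 0.6714 nats

Note: Binary entropy is maximized at p=0.5 (H=1 bit) and minimized at p=0 or p=1 (H=0).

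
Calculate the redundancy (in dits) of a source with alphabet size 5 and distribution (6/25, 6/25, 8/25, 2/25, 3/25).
0.0449 dits

Redundancy measures how far a source is from maximum entropy:
R = H_max - H(X)

Maximum entropy for 5 symbols: H_max = log_10(5) = 0.6990 dits
Actual entropy: H(X) = 0.6541 dits
Redundancy: R = 0.6990 - 0.6541 = 0.0449 dits

This redundancy represents potential for compression: the source could be compressed by 0.0449 dits per symbol.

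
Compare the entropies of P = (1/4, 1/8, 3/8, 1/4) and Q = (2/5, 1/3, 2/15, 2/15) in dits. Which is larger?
P

Computing entropies in dits:
H(P) = 0.5737
H(Q) = 0.5516

Distribution P has higher entropy.

Intuition: The distribution closer to uniform (more spread out) has higher entropy.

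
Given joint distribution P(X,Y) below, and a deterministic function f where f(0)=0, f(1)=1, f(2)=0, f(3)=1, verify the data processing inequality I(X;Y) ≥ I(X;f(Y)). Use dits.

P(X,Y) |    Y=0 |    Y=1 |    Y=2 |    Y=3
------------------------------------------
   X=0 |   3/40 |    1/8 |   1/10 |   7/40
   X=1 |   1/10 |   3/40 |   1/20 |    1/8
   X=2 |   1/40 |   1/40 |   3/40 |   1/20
I(X;Y) = 0.0149, I(X;f(Y)) = 0.0047, inequality holds: 0.0149 ≥ 0.0047

Data Processing Inequality: For any Markov chain X → Y → Z, we have I(X;Y) ≥ I(X;Z).

Here Z = f(Y) is a deterministic function of Y, forming X → Y → Z.

Original I(X;Y) = 0.0149 dits

After applying f:
P(X,Z) where Z=f(Y):
- P(X,Z=0) = P(X,Y=0) + P(X,Y=2)
- P(X,Z=1) = P(X,Y=1) + P(X,Y=3)

I(X;Z) = I(X;f(Y)) = 0.0047 dits

Verification: 0.0149 ≥ 0.0047 ✓

Information cannot be created by processing; the function f can only lose information about X.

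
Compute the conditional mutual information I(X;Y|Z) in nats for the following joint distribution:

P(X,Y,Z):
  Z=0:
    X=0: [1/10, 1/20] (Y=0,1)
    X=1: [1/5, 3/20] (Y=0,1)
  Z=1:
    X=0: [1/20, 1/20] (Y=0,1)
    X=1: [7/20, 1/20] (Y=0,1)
0.0322 nats

Conditional mutual information: I(X;Y|Z) = H(X|Z) + H(Y|Z) - H(X,Y|Z)

H(Z) = 0.6931
H(X,Z) = 1.2488 → H(X|Z) = 0.5556
H(Y,Z) = 1.2799 → H(Y|Z) = 0.5867
H(X,Y,Z) = 1.8033 → H(X,Y|Z) = 1.1102

I(X;Y|Z) = 0.5556 + 0.5867 - 1.1102 = 0.0322 nats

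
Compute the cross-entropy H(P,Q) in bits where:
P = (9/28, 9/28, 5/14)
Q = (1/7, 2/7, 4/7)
1.7716 bits

Cross-entropy: H(P,Q) = -Σ p(x) log q(x)

Alternatively: H(P,Q) = H(P) + D_KL(P||Q)
H(P) = 1.5831 bits
D_KL(P||Q) = 0.1885 bits

H(P,Q) = 1.5831 + 0.1885 = 1.7716 bits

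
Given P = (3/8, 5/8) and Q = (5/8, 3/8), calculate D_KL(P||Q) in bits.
0.1842 bits

KL divergence: D_KL(P||Q) = Σ p(x) log(p(x)/q(x))

Computing term by term:
  x=0: 3/8 × log_2[(3/8)/(5/8)] = 3/8 × -0.7370 = -0.2764
  x=1: 5/8 × log_2[(5/8)/(3/8)] = 5/8 × 0.7370 = 0.4606

D_KL(P||Q) = 0.1842 bits

Note: KL divergence is always non-negative and equals 0 iff P = Q.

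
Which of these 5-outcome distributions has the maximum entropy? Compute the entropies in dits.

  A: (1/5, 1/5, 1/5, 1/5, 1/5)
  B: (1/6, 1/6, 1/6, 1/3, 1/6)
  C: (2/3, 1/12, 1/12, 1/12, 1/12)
A

For a discrete distribution over n outcomes, entropy is maximized by the uniform distribution.

Computing entropies:
H(A) = 0.6990 dits
H(B) = 0.6778 dits
H(C) = 0.4771 dits

The uniform distribution (where all probabilities equal 1/5) achieves the maximum entropy of log_10(5) = 0.6990 dits.

Distribution A has the highest entropy.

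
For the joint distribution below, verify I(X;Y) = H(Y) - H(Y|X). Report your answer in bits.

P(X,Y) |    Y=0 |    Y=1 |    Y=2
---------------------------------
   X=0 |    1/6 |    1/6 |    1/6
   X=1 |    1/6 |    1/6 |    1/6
I(X;Y) = 0.0000 bits

Mutual information has multiple equivalent forms:
- I(X;Y) = H(X) - H(X|Y)
- I(X;Y) = H(Y) - H(Y|X)
- I(X;Y) = H(X) + H(Y) - H(X,Y)

Computing all quantities:
H(X) = 1.0000, H(Y) = 1.5850, H(X,Y) = 2.5850
H(X|Y) = 1.0000, H(Y|X) = 1.5850

Verification:
H(X) - H(X|Y) = 1.0000 - 1.0000 = 0.0000
H(Y) - H(Y|X) = 1.5850 - 1.5850 = 0.0000
H(X) + H(Y) - H(X,Y) = 1.0000 + 1.5850 - 2.5850 = 0.0000

All forms give I(X;Y) = 0.0000 bits. ✓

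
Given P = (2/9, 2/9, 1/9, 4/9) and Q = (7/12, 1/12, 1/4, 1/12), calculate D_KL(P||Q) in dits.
0.2855 dits

KL divergence: D_KL(P||Q) = Σ p(x) log(p(x)/q(x))

Computing term by term:
  x=0: 2/9 × log_10[(2/9)/(7/12)] = 2/9 × -0.4191 = -0.0931
  x=1: 2/9 × log_10[(2/9)/(1/12)] = 2/9 × 0.4260 = 0.0947
  x=2: 1/9 × log_10[(1/9)/(1/4)] = 1/9 × -0.3522 = -0.0391
  x=3: 4/9 × log_10[(4/9)/(1/12)] = 4/9 × 0.7270 = 0.3231

D_KL(P||Q) = 0.2855 dits

Note: KL divergence is always non-negative and equals 0 iff P = Q.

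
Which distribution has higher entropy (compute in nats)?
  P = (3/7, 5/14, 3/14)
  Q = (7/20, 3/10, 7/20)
Q

Computing entropies in nats:
H(P) = 1.0609
H(Q) = 1.0961

Distribution Q has higher entropy.

Intuition: The distribution closer to uniform (more spread out) has higher entropy.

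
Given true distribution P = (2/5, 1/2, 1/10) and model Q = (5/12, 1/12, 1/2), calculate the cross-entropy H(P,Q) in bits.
2.3977 bits

Cross-entropy: H(P,Q) = -Σ p(x) log q(x)

Alternatively: H(P,Q) = H(P) + D_KL(P||Q)
H(P) = 1.3610 bits
D_KL(P||Q) = 1.0367 bits

H(P,Q) = 1.3610 + 1.0367 = 2.3977 bits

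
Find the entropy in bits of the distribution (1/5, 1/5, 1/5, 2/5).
1.9219 bits

Shannon entropy is H(X) = -Σ p(x) log p(x).

For P = (1/5, 1/5, 1/5, 2/5):
H = -1/5 × log_2(1/5) -1/5 × log_2(1/5) -1/5 × log_2(1/5) -2/5 × log_2(2/5)
H = 1.9219 bits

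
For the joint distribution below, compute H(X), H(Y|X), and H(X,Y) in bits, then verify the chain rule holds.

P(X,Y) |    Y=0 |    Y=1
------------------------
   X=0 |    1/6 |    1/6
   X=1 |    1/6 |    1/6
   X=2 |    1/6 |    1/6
H(X,Y) = 2.5850, H(X) = 1.5850, H(Y|X) = 1.0000 (all in bits)

Chain rule: H(X,Y) = H(X) + H(Y|X)

Left side — joint entropy directly:
H(X,Y) = -Σ p(x,y) log p(x,y) = 2.5850 bits

Right side — compute H(Y|X) from the conditional distributions:
P(X) = (1/3, 1/3, 1/3), so H(X) = 1.5850 bits
H(Y|X) = Σ_x P(X=x) · H(Y|X=x):
  P(Y|X=0) = (1/2, 1/2), H(Y|X=0) = 1.0000, weight P(X=0) = 1/3
  P(Y|X=1) = (1/2, 1/2), H(Y|X=1) = 1.0000, weight P(X=1) = 1/3
  P(Y|X=2) = (1/2, 1/2), H(Y|X=2) = 1.0000, weight P(X=2) = 1/3
H(Y|X) = 1.0000 bits

H(X) + H(Y|X) = 1.5850 + 1.0000 = 2.5850 bits

Both sides equal 2.5850 bits. ✓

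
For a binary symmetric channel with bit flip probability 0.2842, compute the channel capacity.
0.1389 bits

For a binary symmetric channel (BSC) with error probability p:
Capacity C = 1 - H(p) bits per symbol

where H(p) = -p log₂(p) - (1-p) log₂(1-p) is the binary entropy function.

H(0.2842) = 0.8611 bits
C = 1 - 0.8611 = 0.1389 bits per symbol

This means we can reliably transmit up to 0.1389 bits of information per channel use.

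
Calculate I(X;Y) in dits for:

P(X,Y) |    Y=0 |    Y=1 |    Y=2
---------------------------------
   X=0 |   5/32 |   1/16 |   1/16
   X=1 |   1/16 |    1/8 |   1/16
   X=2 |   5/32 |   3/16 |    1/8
0.0146 dits

Mutual information: I(X;Y) = H(X) + H(Y) - H(X,Y)

Marginals:
P(X) = (9/32, 1/4, 15/32), H(X) = 0.4597 dits
P(Y) = (3/8, 3/8, 1/4), H(Y) = 0.4700 dits

Joint entropy: H(X,Y) = 0.9150 dits

I(X;Y) = 0.4597 + 0.4700 - 0.9150 = 0.0146 dits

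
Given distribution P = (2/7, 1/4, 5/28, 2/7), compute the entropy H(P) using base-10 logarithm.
0.5950 dits

Shannon entropy is H(X) = -Σ p(x) log p(x).

For P = (2/7, 1/4, 5/28, 2/7):
H = -2/7 × log_10(2/7) -1/4 × log_10(1/4) -5/28 × log_10(5/28) -2/7 × log_10(2/7)
H = 0.5950 dits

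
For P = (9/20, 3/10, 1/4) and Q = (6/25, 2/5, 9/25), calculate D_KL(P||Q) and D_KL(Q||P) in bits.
D_KL(P||Q) = 0.1521, D_KL(Q||P) = 0.1377

KL divergence is not symmetric: D_KL(P||Q) ≠ D_KL(Q||P) in general.

D_KL(P||Q) = 0.1521 bits
D_KL(Q||P) = 0.1377 bits

No, they are not equal!

This asymmetry is why KL divergence is not a true distance metric.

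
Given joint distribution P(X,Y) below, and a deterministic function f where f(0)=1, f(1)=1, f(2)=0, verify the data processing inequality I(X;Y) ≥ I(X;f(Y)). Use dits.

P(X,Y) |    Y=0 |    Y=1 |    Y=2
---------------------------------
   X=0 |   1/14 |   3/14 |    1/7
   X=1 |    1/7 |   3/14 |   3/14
I(X;Y) = 0.0039, I(X;f(Y)) = 0.0004, inequality holds: 0.0039 ≥ 0.0004

Data Processing Inequality: For any Markov chain X → Y → Z, we have I(X;Y) ≥ I(X;Z).

Here Z = f(Y) is a deterministic function of Y, forming X → Y → Z.

Original I(X;Y) = 0.0039 dits

After applying f:
P(X,Z) where Z=f(Y):
- P(X,Z=0) = P(X,Y=2)
- P(X,Z=1) = P(X,Y=0) + P(X,Y=1)

I(X;Z) = I(X;f(Y)) = 0.0004 dits

Verification: 0.0039 ≥ 0.0004 ✓

Information cannot be created by processing; the function f can only lose information about X.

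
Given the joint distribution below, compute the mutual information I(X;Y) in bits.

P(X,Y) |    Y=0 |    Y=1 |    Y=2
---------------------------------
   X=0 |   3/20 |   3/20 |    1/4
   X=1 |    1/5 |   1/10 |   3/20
0.0234 bits

Mutual information: I(X;Y) = H(X) + H(Y) - H(X,Y)

Marginals:
P(X) = (11/20, 9/20), H(X) = 0.9928 bits
P(Y) = (7/20, 1/4, 2/5), H(Y) = 1.5589 bits

Joint entropy: H(X,Y) = 2.5282 bits

I(X;Y) = 0.9928 + 1.5589 - 2.5282 = 0.0234 bits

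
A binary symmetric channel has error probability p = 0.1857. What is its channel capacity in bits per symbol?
0.3076 bits

For a binary symmetric channel (BSC) with error probability p:
Capacity C = 1 - H(p) bits per symbol

where H(p) = -p log₂(p) - (1-p) log₂(1-p) is the binary entropy function.

H(0.1857) = 0.6924 bits
C = 1 - 0.6924 = 0.3076 bits per symbol

This means we can reliably transmit up to 0.3076 bits of information per channel use.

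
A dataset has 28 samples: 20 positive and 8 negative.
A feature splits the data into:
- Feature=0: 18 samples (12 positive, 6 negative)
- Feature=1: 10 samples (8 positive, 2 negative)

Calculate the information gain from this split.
0.0150 bits

Information Gain = H(Y) - H(Y|Feature)

Before split:
P(positive) = 20/28 = 0.7143
H(Y) = 0.8631 bits

After split:
Feature=0: H = 0.9183 bits (weight = 18/28)
Feature=1: H = 0.7219 bits (weight = 10/28)
H(Y|Feature) = (18/28)×0.9183 + (10/28)×0.7219 = 0.8482 bits

Information Gain = 0.8631 - 0.8482 = 0.0150 bits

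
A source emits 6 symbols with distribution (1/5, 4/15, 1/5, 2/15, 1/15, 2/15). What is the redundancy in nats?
0.0777 nats

Redundancy measures how far a source is from maximum entropy:
R = H_max - H(X)

Maximum entropy for 6 symbols: H_max = log_e(6) = 1.7918 nats
Actual entropy: H(X) = 1.7141 nats
Redundancy: R = 1.7918 - 1.7141 = 0.0777 nats

This redundancy represents potential for compression: the source could be compressed by 0.0777 nats per symbol.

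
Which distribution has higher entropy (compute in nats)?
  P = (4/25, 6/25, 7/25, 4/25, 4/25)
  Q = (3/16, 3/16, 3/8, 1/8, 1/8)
P

Computing entropies in nats:
H(P) = 1.5786
H(Q) = 1.5154

Distribution P has higher entropy.

Intuition: The distribution closer to uniform (more spread out) has higher entropy.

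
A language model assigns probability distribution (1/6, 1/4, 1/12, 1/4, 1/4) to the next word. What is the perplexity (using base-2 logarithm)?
4.6900

Perplexity is 2^H (or exp(H) for natural log).

First, H = -Σ p log p = 2.2296 bits
Perplexity = 2^2.2296 = 4.6900

Interpretation: The model's uncertainty is equivalent to choosing uniformly among 4.7 options.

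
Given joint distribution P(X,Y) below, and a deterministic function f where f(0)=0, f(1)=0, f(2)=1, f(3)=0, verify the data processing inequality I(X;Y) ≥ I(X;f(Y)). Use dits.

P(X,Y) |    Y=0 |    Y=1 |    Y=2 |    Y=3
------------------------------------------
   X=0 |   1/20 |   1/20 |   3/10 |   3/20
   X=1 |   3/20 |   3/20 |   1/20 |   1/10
I(X;Y) = 0.0658, I(X;f(Y)) = 0.0484, inequality holds: 0.0658 ≥ 0.0484

Data Processing Inequality: For any Markov chain X → Y → Z, we have I(X;Y) ≥ I(X;Z).

Here Z = f(Y) is a deterministic function of Y, forming X → Y → Z.

Original I(X;Y) = 0.0658 dits

After applying f:
P(X,Z) where Z=f(Y):
- P(X,Z=0) = P(X,Y=0) + P(X,Y=1) + P(X,Y=3)
- P(X,Z=1) = P(X,Y=2)

I(X;Z) = I(X;f(Y)) = 0.0484 dits

Verification: 0.0658 ≥ 0.0484 ✓

Information cannot be created by processing; the function f can only lose information about X.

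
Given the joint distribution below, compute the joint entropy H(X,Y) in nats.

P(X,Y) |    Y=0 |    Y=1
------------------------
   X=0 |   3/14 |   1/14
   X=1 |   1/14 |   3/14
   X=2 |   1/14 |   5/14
1.5934 nats

Joint entropy is H(X,Y) = -Σ_{x,y} p(x,y) log p(x,y).

Summing over all non-zero entries:
H(X,Y) = -[3/14·log_e(3/14) + 1/14·log_e(1/14) + 1/14·log_e(1/14) + 3/14·log_e(3/14) + 1/14·log_e(1/14) + 5/14·log_e(5/14)]
H(X,Y) = 1.5934 nats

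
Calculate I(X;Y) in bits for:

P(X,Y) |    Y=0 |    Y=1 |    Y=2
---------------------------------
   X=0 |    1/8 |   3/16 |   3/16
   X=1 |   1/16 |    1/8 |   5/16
0.0472 bits

Mutual information: I(X;Y) = H(X) + H(Y) - H(X,Y)

Marginals:
P(X) = (1/2, 1/2), H(X) = 1.0000 bits
P(Y) = (3/16, 5/16, 1/2), H(Y) = 1.4772 bits

Joint entropy: H(X,Y) = 2.4300 bits

I(X;Y) = 1.0000 + 1.4772 - 2.4300 = 0.0472 bits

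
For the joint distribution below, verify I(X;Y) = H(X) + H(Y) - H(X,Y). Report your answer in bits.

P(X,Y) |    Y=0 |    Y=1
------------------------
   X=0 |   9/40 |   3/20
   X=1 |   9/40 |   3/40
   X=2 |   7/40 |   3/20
I(X;Y) = 0.0233 bits

Mutual information has multiple equivalent forms:
- I(X;Y) = H(X) - H(X|Y)
- I(X;Y) = H(Y) - H(Y|X)
- I(X;Y) = H(X) + H(Y) - H(X,Y)

Computing all quantities:
H(X) = 1.5787, H(Y) = 0.9544, H(X,Y) = 2.5098
H(X|Y) = 1.5554, H(Y|X) = 0.9311

Verification:
H(X) - H(X|Y) = 1.5787 - 1.5554 = 0.0233
H(Y) - H(Y|X) = 0.9544 - 0.9311 = 0.0233
H(X) + H(Y) - H(X,Y) = 1.5787 + 0.9544 - 2.5098 = 0.0233

All forms give I(X;Y) = 0.0233 bits. ✓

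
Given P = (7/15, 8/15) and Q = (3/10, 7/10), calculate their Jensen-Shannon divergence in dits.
0.0064 dits

Jensen-Shannon divergence is:
JSD(P||Q) = 0.5 × D_KL(P||M) + 0.5 × D_KL(Q||M)
where M = 0.5 × (P + Q) is the mixture distribution.

M = 0.5 × (7/15, 8/15) + 0.5 × (3/10, 7/10) = (0.383333, 0.616667)

D_KL(P||M) = 0.0062 dits
D_KL(Q||M) = 0.0066 dits

JSD(P||Q) = 0.5 × 0.0062 + 0.5 × 0.0066 = 0.0064 dits

Unlike KL divergence, JSD is symmetric and bounded: 0 ≤ JSD ≤ log(2).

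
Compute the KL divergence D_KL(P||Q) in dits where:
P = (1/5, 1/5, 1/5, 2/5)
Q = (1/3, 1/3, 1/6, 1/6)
0.0792 dits

KL divergence: D_KL(P||Q) = Σ p(x) log(p(x)/q(x))

Computing term by term:
  x=0: 1/5 × log_10[(1/5)/(1/3)] = 1/5 × -0.2218 = -0.0444
  x=1: 1/5 × log_10[(1/5)/(1/3)] = 1/5 × -0.2218 = -0.0444
  x=2: 1/5 × log_10[(1/5)/(1/6)] = 1/5 × 0.0792 = 0.0158
  x=3: 2/5 × log_10[(2/5)/(1/6)] = 2/5 × 0.3802 = 0.1521

D_KL(P||Q) = 0.0792 dits

Note: KL divergence is always non-negative and equals 0 iff P = Q.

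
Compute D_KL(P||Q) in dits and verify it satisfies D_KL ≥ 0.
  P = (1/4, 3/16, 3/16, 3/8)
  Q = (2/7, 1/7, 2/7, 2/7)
0.0176 dits

KL divergence satisfies the Gibbs inequality: D_KL(P||Q) ≥ 0 for all distributions P, Q.

D_KL(P||Q) = Σ p(x) log(p(x)/q(x))
Term by term:
  x=0: 1/4 × log_10[(1/4)/(2/7)] = -0.0145
  x=1: 3/16 × log_10[(3/16)/(1/7)] = 0.0221
  x=2: 3/16 × log_10[(3/16)/(2/7)] = -0.0343
  x=3: 3/8 × log_10[(3/8)/(2/7)] = 0.0443
D_KL(P||Q) = 0.0176 dits

D_KL(P||Q) = 0.0176 ≥ 0 ✓

This non-negativity is a fundamental property: relative entropy cannot be negative because it measures how different Q is from P.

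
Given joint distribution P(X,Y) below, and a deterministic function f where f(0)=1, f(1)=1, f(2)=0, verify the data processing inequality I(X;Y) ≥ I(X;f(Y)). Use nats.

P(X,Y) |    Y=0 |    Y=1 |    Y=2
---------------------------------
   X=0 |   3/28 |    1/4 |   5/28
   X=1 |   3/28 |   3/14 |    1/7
I(X;Y) = 0.0008, I(X;f(Y)) = 0.0004, inequality holds: 0.0008 ≥ 0.0004

Data Processing Inequality: For any Markov chain X → Y → Z, we have I(X;Y) ≥ I(X;Z).

Here Z = f(Y) is a deterministic function of Y, forming X → Y → Z.

Original I(X;Y) = 0.0008 nats

After applying f:
P(X,Z) where Z=f(Y):
- P(X,Z=0) = P(X,Y=2)
- P(X,Z=1) = P(X,Y=0) + P(X,Y=1)

I(X;Z) = I(X;f(Y)) = 0.0004 nats

Verification: 0.0008 ≥ 0.0004 ✓

Information cannot be created by processing; the function f can only lose information about X.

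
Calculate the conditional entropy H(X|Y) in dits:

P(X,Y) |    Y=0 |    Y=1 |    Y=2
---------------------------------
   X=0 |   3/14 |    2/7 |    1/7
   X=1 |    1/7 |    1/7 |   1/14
0.2821 dits

Using the chain rule: H(X|Y) = H(X,Y) - H(Y)

First, compute H(X,Y) = 0.7429 dits

Marginal P(Y) = (5/14, 3/7, 3/14)
H(Y) = 0.4608 dits

H(X|Y) = H(X,Y) - H(Y) = 0.7429 - 0.4608 = 0.2821 dits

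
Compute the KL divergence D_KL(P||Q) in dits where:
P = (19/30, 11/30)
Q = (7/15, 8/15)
0.0243 dits

KL divergence: D_KL(P||Q) = Σ p(x) log(p(x)/q(x))

Computing term by term:
  x=0: 19/30 × log_10[(19/30)/(7/15)] = 19/30 × 0.1326 = 0.0840
  x=1: 11/30 × log_10[(11/30)/(8/15)] = 11/30 × -0.1627 = -0.0597

D_KL(P||Q) = 0.0243 dits

Note: KL divergence is always non-negative and equals 0 iff P = Q.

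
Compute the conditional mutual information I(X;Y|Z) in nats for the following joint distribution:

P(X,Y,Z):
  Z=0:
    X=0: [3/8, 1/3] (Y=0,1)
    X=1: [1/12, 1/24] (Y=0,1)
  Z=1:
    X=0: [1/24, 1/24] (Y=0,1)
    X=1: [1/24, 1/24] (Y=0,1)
0.0041 nats

Conditional mutual information: I(X;Y|Z) = H(X|Z) + H(Y|Z) - H(X,Y|Z)

H(Z) = 0.4506
H(X,Z) = 0.9183 → H(X|Z) = 0.4678
H(Y,Z) = 1.1395 → H(Y|Z) = 0.6890
H(X,Y,Z) = 1.6032 → H(X,Y|Z) = 1.1526

I(X;Y|Z) = 0.4678 + 0.6890 - 1.1526 = 0.0041 nats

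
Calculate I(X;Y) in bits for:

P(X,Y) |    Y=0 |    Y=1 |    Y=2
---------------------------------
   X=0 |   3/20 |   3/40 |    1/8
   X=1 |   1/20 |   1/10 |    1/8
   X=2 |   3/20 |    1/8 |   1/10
0.0474 bits

Mutual information: I(X;Y) = H(X) + H(Y) - H(X,Y)

Marginals:
P(X) = (7/20, 11/40, 3/8), H(X) = 1.5729 bits
P(Y) = (7/20, 3/10, 7/20), H(Y) = 1.5813 bits

Joint entropy: H(X,Y) = 3.1068 bits

I(X;Y) = 1.5729 + 1.5813 - 3.1068 = 0.0474 bits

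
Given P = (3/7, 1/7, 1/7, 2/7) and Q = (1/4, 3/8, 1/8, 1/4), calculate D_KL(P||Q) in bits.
0.2169 bits

KL divergence: D_KL(P||Q) = Σ p(x) log(p(x)/q(x))

Computing term by term:
  x=0: 3/7 × log_2[(3/7)/(1/4)] = 3/7 × 0.7776 = 0.3333
  x=1: 1/7 × log_2[(1/7)/(3/8)] = 1/7 × -1.3923 = -0.1989
  x=2: 1/7 × log_2[(1/7)/(1/8)] = 1/7 × 0.1926 = 0.0275
  x=3: 2/7 × log_2[(2/7)/(1/4)] = 2/7 × 0.1926 = 0.0550

D_KL(P||Q) = 0.2169 bits

Note: KL divergence is always non-negative and equals 0 iff P = Q.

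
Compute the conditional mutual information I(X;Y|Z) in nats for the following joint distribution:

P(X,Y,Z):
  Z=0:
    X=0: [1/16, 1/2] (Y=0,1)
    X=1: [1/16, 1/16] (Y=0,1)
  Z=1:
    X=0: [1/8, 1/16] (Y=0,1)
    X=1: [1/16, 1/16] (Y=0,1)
0.0474 nats

Conditional mutual information: I(X;Y|Z) = H(X|Z) + H(Y|Z) - H(X,Y|Z)

H(Z) = 0.6211
H(X,Z) = 1.1574 → H(X|Z) = 0.5363
H(Y,Z) = 1.1574 → H(Y|Z) = 0.5363
H(X,Y,Z) = 1.6462 → H(X,Y|Z) = 1.0251

I(X;Y|Z) = 0.5363 + 0.5363 - 1.0251 = 0.0474 nats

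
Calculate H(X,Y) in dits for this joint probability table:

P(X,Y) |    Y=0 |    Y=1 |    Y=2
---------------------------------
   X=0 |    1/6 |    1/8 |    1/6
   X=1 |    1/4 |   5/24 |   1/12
0.7546 dits

Joint entropy is H(X,Y) = -Σ_{x,y} p(x,y) log p(x,y).

Summing over all non-zero entries:
H(X,Y) = -[1/6·log_10(1/6) + 1/8·log_10(1/8) + 1/6·log_10(1/6) + 1/4·log_10(1/4) + 5/24·log_10(5/24) + 1/12·log_10(1/12)]
H(X,Y) = 0.7546 dits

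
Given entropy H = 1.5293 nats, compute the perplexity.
4.6149

Perplexity is e^H (or exp(H) for natural log).

H = 1.5293 nats
Perplexity = e^1.5293 = 4.6149

Interpretation: The model's uncertainty is equivalent to choosing uniformly among 4.6 options.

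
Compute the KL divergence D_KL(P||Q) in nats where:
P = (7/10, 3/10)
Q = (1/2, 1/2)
0.0823 nats

KL divergence: D_KL(P||Q) = Σ p(x) log(p(x)/q(x))

Computing term by term:
  x=0: 7/10 × log_e[(7/10)/(1/2)] = 7/10 × 0.3365 = 0.2355
  x=1: 3/10 × log_e[(3/10)/(1/2)] = 3/10 × -0.5108 = -0.1532

D_KL(P||Q) = 0.0823 nats

Note: KL divergence is always non-negative and equals 0 iff P = Q.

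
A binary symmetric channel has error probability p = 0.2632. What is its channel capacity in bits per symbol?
0.1685 bits

For a binary symmetric channel (BSC) with error probability p:
Capacity C = 1 - H(p) bits per symbol

where H(p) = -p log₂(p) - (1-p) log₂(1-p) is the binary entropy function.

H(0.2632) = 0.8315 bits
C = 1 - 0.8315 = 0.1685 bits per symbol

This means we can reliably transmit up to 0.1685 bits of information per channel use.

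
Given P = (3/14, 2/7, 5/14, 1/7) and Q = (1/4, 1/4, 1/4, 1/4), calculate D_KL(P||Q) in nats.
0.0526 nats

KL divergence: D_KL(P||Q) = Σ p(x) log(p(x)/q(x))

Computing term by term:
  x=0: 3/14 × log_e[(3/14)/(1/4)] = 3/14 × -0.1542 = -0.0330
  x=1: 2/7 × log_e[(2/7)/(1/4)] = 2/7 × 0.1335 = 0.0382
  x=2: 5/14 × log_e[(5/14)/(1/4)] = 5/14 × 0.3567 = 0.1274
  x=3: 1/7 × log_e[(1/7)/(1/4)] = 1/7 × -0.5596 = -0.0799

D_KL(P||Q) = 0.0526 nats

Note: KL divergence is always non-negative and equals 0 iff P = Q.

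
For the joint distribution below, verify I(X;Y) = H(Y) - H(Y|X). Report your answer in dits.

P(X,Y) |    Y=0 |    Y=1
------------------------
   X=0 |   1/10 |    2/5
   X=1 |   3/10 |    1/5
I(X;Y) = 0.0375 dits

Mutual information has multiple equivalent forms:
- I(X;Y) = H(X) - H(X|Y)
- I(X;Y) = H(Y) - H(Y|X)
- I(X;Y) = H(X) + H(Y) - H(X,Y)

Computing all quantities:
H(X) = 0.3010, H(Y) = 0.2923, H(X,Y) = 0.5558
H(X|Y) = 0.2635, H(Y|X) = 0.2548

Verification:
H(X) - H(X|Y) = 0.3010 - 0.2635 = 0.0375
H(Y) - H(Y|X) = 0.2923 - 0.2548 = 0.0375
H(X) + H(Y) - H(X,Y) = 0.3010 + 0.2923 - 0.5558 = 0.0375

All forms give I(X;Y) = 0.0375 dits. ✓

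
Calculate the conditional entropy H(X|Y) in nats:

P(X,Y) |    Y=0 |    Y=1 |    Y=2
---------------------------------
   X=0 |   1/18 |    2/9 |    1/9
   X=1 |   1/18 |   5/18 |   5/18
0.6532 nats

Using the chain rule: H(X|Y) = H(X,Y) - H(Y)

First, compute H(X,Y) = 1.6112 nats

Marginal P(Y) = (1/9, 1/2, 7/18)
H(Y) = 0.9580 nats

H(X|Y) = H(X,Y) - H(Y) = 1.6112 - 0.9580 = 0.6532 nats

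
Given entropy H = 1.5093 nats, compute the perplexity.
4.5236

Perplexity is e^H (or exp(H) for natural log).

H = 1.5093 nats
Perplexity = e^1.5093 = 4.5236

Interpretation: The model's uncertainty is equivalent to choosing uniformly among 4.5 options.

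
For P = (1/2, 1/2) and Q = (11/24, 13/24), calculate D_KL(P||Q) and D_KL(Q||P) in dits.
D_KL(P||Q) = 0.0015, D_KL(Q||P) = 0.0015

KL divergence is not symmetric: D_KL(P||Q) ≠ D_KL(Q||P) in general.

D_KL(P||Q) = 0.0015 dits
D_KL(Q||P) = 0.0015 dits

In this case they happen to be equal (to 4 decimal places).

This asymmetry is why KL divergence is not a true distance metric.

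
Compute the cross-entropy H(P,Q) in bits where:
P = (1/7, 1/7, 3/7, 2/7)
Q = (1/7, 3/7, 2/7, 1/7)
2.1524 bits

Cross-entropy: H(P,Q) = -Σ p(x) log q(x)

Alternatively: H(P,Q) = H(P) + D_KL(P||Q)
H(P) = 1.8424 bits
D_KL(P||Q) = 0.3100 bits

H(P,Q) = 1.8424 + 0.3100 = 2.1524 bits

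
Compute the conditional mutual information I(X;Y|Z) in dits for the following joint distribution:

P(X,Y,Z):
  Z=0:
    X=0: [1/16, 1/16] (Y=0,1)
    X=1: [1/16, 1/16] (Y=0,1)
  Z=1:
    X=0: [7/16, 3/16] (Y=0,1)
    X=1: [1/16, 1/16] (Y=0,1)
0.0039 dits

Conditional mutual information: I(X;Y|Z) = H(X|Z) + H(Y|Z) - H(X,Y|Z)

H(Z) = 0.2442
H(X,Z) = 0.4662 → H(X|Z) = 0.2220
H(Y,Z) = 0.5268 → H(Y|Z) = 0.2826
H(X,Y,Z) = 0.7449 → H(X,Y|Z) = 0.5007

I(X;Y|Z) = 0.2220 + 0.2826 - 0.5007 = 0.0039 dits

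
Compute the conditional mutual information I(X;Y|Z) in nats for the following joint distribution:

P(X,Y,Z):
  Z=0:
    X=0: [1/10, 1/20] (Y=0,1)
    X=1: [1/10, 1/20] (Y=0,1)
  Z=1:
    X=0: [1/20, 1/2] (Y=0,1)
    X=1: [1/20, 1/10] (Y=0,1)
0.0241 nats

Conditional mutual information: I(X;Y|Z) = H(X|Z) + H(Y|Z) - H(X,Y|Z)

H(Z) = 0.6109
H(X,Z) = 1.1825 → H(X|Z) = 0.5717
H(Y,Z) = 1.0889 → H(Y|Z) = 0.4780
H(X,Y,Z) = 1.6365 → H(X,Y|Z) = 1.0256

I(X;Y|Z) = 0.5717 + 0.4780 - 1.0256 = 0.0241 nats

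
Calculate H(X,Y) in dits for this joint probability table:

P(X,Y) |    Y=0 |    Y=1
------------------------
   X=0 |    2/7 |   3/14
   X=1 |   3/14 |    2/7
0.5976 dits

Joint entropy is H(X,Y) = -Σ_{x,y} p(x,y) log p(x,y).

Summing over all non-zero entries:
H(X,Y) = -[2/7·log_10(2/7) + 3/14·log_10(3/14) + 3/14·log_10(3/14) + 2/7·log_10(2/7)]
H(X,Y) = 0.5976 dits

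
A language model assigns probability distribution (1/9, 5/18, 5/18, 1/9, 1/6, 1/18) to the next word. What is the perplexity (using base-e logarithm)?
5.2546

Perplexity is e^H (or exp(H) for natural log).

First, H = -Σ p log p = 1.6591 nats
Perplexity = e^1.6591 = 5.2546

Interpretation: The model's uncertainty is equivalent to choosing uniformly among 5.3 options.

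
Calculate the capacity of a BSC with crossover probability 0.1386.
0.4194 bits

For a binary symmetric channel (BSC) with error probability p:
Capacity C = 1 - H(p) bits per symbol

where H(p) = -p log₂(p) - (1-p) log₂(1-p) is the binary entropy function.

H(0.1386) = 0.5806 bits
C = 1 - 0.5806 = 0.4194 bits per symbol

This means we can reliably transmit up to 0.4194 bits of information per channel use.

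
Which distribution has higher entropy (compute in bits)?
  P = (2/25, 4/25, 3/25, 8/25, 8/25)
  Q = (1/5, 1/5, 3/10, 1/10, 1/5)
Q

Computing entropies in bits:
H(P) = 2.1337
H(Q) = 2.2464

Distribution Q has higher entropy.

Intuition: The distribution closer to uniform (more spread out) has higher entropy.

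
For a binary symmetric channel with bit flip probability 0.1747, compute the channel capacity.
0.3317 bits

For a binary symmetric channel (BSC) with error probability p:
Capacity C = 1 - H(p) bits per symbol

where H(p) = -p log₂(p) - (1-p) log₂(1-p) is the binary entropy function.

H(0.1747) = 0.6683 bits
C = 1 - 0.6683 = 0.3317 bits per symbol

This means we can reliably transmit up to 0.3317 bits of information per channel use.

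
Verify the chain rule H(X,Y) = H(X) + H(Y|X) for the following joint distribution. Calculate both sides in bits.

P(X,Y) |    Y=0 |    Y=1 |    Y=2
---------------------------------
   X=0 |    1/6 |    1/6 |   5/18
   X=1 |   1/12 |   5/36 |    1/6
H(X,Y) = 2.5001, H(X) = 0.9641, H(Y|X) = 1.5360 (all in bits)

Chain rule: H(X,Y) = H(X) + H(Y|X)

Left side — joint entropy directly:
H(X,Y) = -Σ p(x,y) log p(x,y) = 2.5001 bits

Right side — compute H(Y|X) from the conditional distributions:
P(X) = (11/18, 7/18), so H(X) = 0.9641 bits
H(Y|X) = Σ_x P(X=x) · H(Y|X=x):
  P(Y|X=0) = (3/11, 3/11, 5/11), H(Y|X=0) = 1.5395, weight P(X=0) = 11/18
  P(Y|X=1) = (3/14, 5/14, 3/7), H(Y|X=1) = 1.5306, weight P(X=1) = 7/18
H(Y|X) = 1.5360 bits

H(X) + H(Y|X) = 0.9641 + 1.5360 = 2.5001 bits

Both sides equal 2.5001 bits. ✓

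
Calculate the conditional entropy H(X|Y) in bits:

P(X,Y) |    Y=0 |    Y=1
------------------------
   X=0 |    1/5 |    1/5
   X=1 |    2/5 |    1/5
0.9510 bits

Using the chain rule: H(X|Y) = H(X,Y) - H(Y)

First, compute H(X,Y) = 1.9219 bits

Marginal P(Y) = (3/5, 2/5)
H(Y) = 0.9710 bits

H(X|Y) = H(X,Y) - H(Y) = 1.9219 - 0.9710 = 0.9510 bits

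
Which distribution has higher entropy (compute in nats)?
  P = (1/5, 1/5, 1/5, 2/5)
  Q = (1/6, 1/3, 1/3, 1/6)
P

Computing entropies in nats:
H(P) = 1.3322
H(Q) = 1.3297

Distribution P has higher entropy.

Intuition: The distribution closer to uniform (more spread out) has higher entropy.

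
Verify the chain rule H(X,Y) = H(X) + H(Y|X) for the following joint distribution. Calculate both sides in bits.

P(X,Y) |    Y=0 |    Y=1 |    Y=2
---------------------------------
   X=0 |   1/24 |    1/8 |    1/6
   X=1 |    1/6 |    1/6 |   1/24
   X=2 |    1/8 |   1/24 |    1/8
H(X,Y) = 2.9906, H(X) = 1.5774, H(Y|X) = 1.4132 (all in bits)

Chain rule: H(X,Y) = H(X) + H(Y|X)

Left side — joint entropy directly:
H(X,Y) = -Σ p(x,y) log p(x,y) = 2.9906 bits

Right side — compute H(Y|X) from the conditional distributions:
P(X) = (1/3, 3/8, 7/24), so H(X) = 1.5774 bits
H(Y|X) = Σ_x P(X=x) · H(Y|X=x):
  P(Y|X=0) = (1/8, 3/8, 1/2), H(Y|X=0) = 1.4056, weight P(X=0) = 1/3
  P(Y|X=1) = (4/9, 4/9, 1/9), H(Y|X=1) = 1.3921, weight P(X=1) = 3/8
  P(Y|X=2) = (3/7, 1/7, 3/7), H(Y|X=2) = 1.4488, weight P(X=2) = 7/24
H(Y|X) = 1.4132 bits

H(X) + H(Y|X) = 1.5774 + 1.4132 = 2.9906 bits

Both sides equal 2.9906 bits. ✓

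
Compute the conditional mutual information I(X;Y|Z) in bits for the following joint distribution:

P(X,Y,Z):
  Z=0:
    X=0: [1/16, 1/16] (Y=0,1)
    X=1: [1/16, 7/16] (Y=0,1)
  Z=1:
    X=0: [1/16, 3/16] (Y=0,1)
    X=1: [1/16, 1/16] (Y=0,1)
0.0710 bits

Conditional mutual information: I(X;Y|Z) = H(X|Z) + H(Y|Z) - H(X,Y|Z)

H(Z) = 0.9544
H(X,Z) = 1.7500 → H(X|Z) = 0.7956
H(Y,Z) = 1.7500 → H(Y|Z) = 0.7956
H(X,Y,Z) = 2.4746 → H(X,Y|Z) = 1.5202

I(X;Y|Z) = 0.7956 + 0.7956 - 1.5202 = 0.0710 bits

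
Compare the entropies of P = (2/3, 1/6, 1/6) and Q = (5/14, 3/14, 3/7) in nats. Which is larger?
Q

Computing entropies in nats:
H(P) = 0.8676
H(Q) = 1.0609

Distribution Q has higher entropy.

Intuition: The distribution closer to uniform (more spread out) has higher entropy.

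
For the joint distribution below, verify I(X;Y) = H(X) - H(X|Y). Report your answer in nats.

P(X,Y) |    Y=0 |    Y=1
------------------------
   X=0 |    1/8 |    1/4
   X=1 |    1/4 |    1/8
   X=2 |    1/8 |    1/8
I(X;Y) = 0.0425 nats

Mutual information has multiple equivalent forms:
- I(X;Y) = H(X) - H(X|Y)
- I(X;Y) = H(Y) - H(Y|X)
- I(X;Y) = H(X) + H(Y) - H(X,Y)

Computing all quantities:
H(X) = 1.0822, H(Y) = 0.6931, H(X,Y) = 1.7329
H(X|Y) = 1.0397, H(Y|X) = 0.6507

Verification:
H(X) - H(X|Y) = 1.0822 - 1.0397 = 0.0425
H(Y) - H(Y|X) = 0.6931 - 0.6507 = 0.0425
H(X) + H(Y) - H(X,Y) = 1.0822 + 0.6931 - 1.7329 = 0.0425

All forms give I(X;Y) = 0.0425 nats. ✓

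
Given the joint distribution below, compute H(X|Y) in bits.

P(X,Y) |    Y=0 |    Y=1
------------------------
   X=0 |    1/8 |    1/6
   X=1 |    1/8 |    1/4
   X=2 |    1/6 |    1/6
1.5626 bits

Using the chain rule: H(X|Y) = H(X,Y) - H(Y)

First, compute H(X,Y) = 2.5425 bits

Marginal P(Y) = (5/12, 7/12)
H(Y) = 0.9799 bits

H(X|Y) = H(X,Y) - H(Y) = 2.5425 - 0.9799 = 1.5626 bits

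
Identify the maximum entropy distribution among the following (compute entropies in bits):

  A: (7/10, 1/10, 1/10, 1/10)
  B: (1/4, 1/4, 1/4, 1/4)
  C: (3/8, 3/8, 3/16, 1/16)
B

For a discrete distribution over n outcomes, entropy is maximized by the uniform distribution.

Computing entropies:
H(A) = 1.3568 bits
H(B) = 2.0000 bits
H(C) = 1.7641 bits

The uniform distribution (where all probabilities equal 1/4) achieves the maximum entropy of log_2(4) = 2.0000 bits.

Distribution B has the highest entropy.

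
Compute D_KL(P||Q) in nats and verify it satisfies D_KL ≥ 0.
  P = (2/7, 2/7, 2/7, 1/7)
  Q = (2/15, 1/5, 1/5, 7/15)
0.2525 nats

KL divergence satisfies the Gibbs inequality: D_KL(P||Q) ≥ 0 for all distributions P, Q.

D_KL(P||Q) = Σ p(x) log(p(x)/q(x))
Term by term:
  x=0: 2/7 × log_e[(2/7)/(2/15)] = 0.2178
  x=1: 2/7 × log_e[(2/7)/(1/5)] = 0.1019
  x=2: 2/7 × log_e[(2/7)/(1/5)] = 0.1019
  x=3: 1/7 × log_e[(1/7)/(7/15)] = -0.1691
D_KL(P||Q) = 0.2525 nats

D_KL(P||Q) = 0.2525 ≥ 0 ✓

This non-negativity is a fundamental property: relative entropy cannot be negative because it measures how different Q is from P.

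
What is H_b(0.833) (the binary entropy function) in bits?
0.6508 bits

The binary entropy function is:
H(p) = -p log(p) - (1-p) log(1-p)

H(0.833) = -0.833 × log_2(0.833) - 0.167 × log_2(0.167)
H(0.833) = 0.6508 bits

Note: Binary entropy is maximized at p=0.5 (H=1 bit) and minimized at p=0 or p=1 (H=0).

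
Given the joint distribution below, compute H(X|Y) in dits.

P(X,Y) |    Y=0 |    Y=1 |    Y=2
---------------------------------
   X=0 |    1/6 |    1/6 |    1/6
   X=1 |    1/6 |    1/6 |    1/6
0.3010 dits

Using the chain rule: H(X|Y) = H(X,Y) - H(Y)

First, compute H(X,Y) = 0.7782 dits

Marginal P(Y) = (1/3, 1/3, 1/3)
H(Y) = 0.4771 dits

H(X|Y) = H(X,Y) - H(Y) = 0.7782 - 0.4771 = 0.3010 dits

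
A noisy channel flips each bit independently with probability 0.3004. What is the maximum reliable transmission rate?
0.1182 bits

For a binary symmetric channel (BSC) with error probability p:
Capacity C = 1 - H(p) bits per symbol

where H(p) = -p log₂(p) - (1-p) log₂(1-p) is the binary entropy function.

H(0.3004) = 0.8818 bits
C = 1 - 0.8818 = 0.1182 bits per symbol

This means we can reliably transmit up to 0.1182 bits of information per channel use.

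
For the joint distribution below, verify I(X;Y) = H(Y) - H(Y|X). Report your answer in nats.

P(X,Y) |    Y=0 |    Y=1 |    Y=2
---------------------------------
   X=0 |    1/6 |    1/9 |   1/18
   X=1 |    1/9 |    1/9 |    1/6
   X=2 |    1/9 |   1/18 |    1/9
I(X;Y) = 0.0395 nats

Mutual information has multiple equivalent forms:
- I(X;Y) = H(X) - H(X|Y)
- I(X;Y) = H(Y) - H(Y|X)
- I(X;Y) = H(X) + H(Y) - H(X,Y)

Computing all quantities:
H(X) = 1.0893, H(Y) = 1.0893, H(X,Y) = 2.1391
H(X|Y) = 1.0498, H(Y|X) = 1.0498

Verification:
H(X) - H(X|Y) = 1.0893 - 1.0498 = 0.0395
H(Y) - H(Y|X) = 1.0893 - 1.0498 = 0.0395
H(X) + H(Y) - H(X,Y) = 1.0893 + 1.0893 - 2.1391 = 0.0395

All forms give I(X;Y) = 0.0395 nats. ✓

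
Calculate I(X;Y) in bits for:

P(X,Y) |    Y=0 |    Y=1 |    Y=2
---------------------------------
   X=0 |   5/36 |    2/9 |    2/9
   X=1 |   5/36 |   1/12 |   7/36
0.0285 bits

Mutual information: I(X;Y) = H(X) + H(Y) - H(X,Y)

Marginals:
P(X) = (7/12, 5/12), H(X) = 0.9799 bits
P(Y) = (5/18, 11/36, 5/12), H(Y) = 1.5622 bits

Joint entropy: H(X,Y) = 2.5137 bits

I(X;Y) = 0.9799 + 1.5622 - 2.5137 = 0.0285 bits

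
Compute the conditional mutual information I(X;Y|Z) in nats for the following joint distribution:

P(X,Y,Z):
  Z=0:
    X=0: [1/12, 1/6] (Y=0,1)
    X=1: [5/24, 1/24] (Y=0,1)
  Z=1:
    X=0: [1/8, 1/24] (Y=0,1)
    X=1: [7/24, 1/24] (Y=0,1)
0.0738 nats

Conditional mutual information: I(X;Y|Z) = H(X|Z) + H(Y|Z) - H(X,Y|Z)

H(Z) = 0.6931
H(X,Z) = 1.3580 → H(X|Z) = 0.6648
H(Y,Z) = 1.2580 → H(Y|Z) = 0.5649
H(X,Y,Z) = 1.8491 → H(X,Y|Z) = 1.1559

I(X;Y|Z) = 0.6648 + 0.5649 - 1.1559 = 0.0738 nats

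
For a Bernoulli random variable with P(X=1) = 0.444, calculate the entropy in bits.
0.9909 bits

The binary entropy function is:
H(p) = -p log(p) - (1-p) log(1-p)

H(0.444) = -0.444 × log_2(0.444) - 0.556 × log_2(0.556)
H(0.444) = 0.9909 bits

Note: Binary entropy is maximized at p=0.5 (H=1 bit) and minimized at p=0 or p=1 (H=0).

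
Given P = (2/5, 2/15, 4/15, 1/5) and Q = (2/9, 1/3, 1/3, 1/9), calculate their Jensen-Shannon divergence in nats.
0.0433 nats

Jensen-Shannon divergence is:
JSD(P||Q) = 0.5 × D_KL(P||M) + 0.5 × D_KL(Q||M)
where M = 0.5 × (P + Q) is the mixture distribution.

M = 0.5 × (2/5, 2/15, 4/15, 1/5) + 0.5 × (2/9, 1/3, 1/3, 1/9) = (0.311111, 7/30, 3/10, 0.155556)

D_KL(P||M) = 0.0448 nats
D_KL(Q||M) = 0.0419 nats

JSD(P||Q) = 0.5 × 0.0448 + 0.5 × 0.0419 = 0.0433 nats

Unlike KL divergence, JSD is symmetric and bounded: 0 ≤ JSD ≤ log(2).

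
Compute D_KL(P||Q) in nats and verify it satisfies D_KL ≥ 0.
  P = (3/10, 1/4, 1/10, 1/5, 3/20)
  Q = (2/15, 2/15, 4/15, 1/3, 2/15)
0.2179 nats

KL divergence satisfies the Gibbs inequality: D_KL(P||Q) ≥ 0 for all distributions P, Q.

D_KL(P||Q) = Σ p(x) log(p(x)/q(x))
Term by term:
  x=0: 3/10 × log_e[(3/10)/(2/15)] = 0.2433
  x=1: 1/4 × log_e[(1/4)/(2/15)] = 0.1572
  x=2: 1/10 × log_e[(1/10)/(4/15)] = -0.0981
  x=3: 1/5 × log_e[(1/5)/(1/3)] = -0.1022
  x=4: 3/20 × log_e[(3/20)/(2/15)] = 0.0177
D_KL(P||Q) = 0.2179 nats

D_KL(P||Q) = 0.2179 ≥ 0 ✓

This non-negativity is a fundamental property: relative entropy cannot be negative because it measures how different Q is from P.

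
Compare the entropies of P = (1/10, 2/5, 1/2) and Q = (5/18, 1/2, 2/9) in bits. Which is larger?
Q

Computing entropies in bits:
H(P) = 1.3610
H(Q) = 1.4955

Distribution Q has higher entropy.

Intuition: The distribution closer to uniform (more spread out) has higher entropy.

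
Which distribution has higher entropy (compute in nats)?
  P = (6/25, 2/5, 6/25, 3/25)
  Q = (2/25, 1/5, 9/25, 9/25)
P

Computing entropies in nats:
H(P) = 1.3060
H(Q) = 1.2595

Distribution P has higher entropy.

Intuition: The distribution closer to uniform (more spread out) has higher entropy.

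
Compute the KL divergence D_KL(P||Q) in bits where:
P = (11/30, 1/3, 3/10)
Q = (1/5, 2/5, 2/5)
0.1084 bits

KL divergence: D_KL(P||Q) = Σ p(x) log(p(x)/q(x))

Computing term by term:
  x=0: 11/30 × log_2[(11/30)/(1/5)] = 11/30 × 0.8745 = 0.3206
  x=1: 1/3 × log_2[(1/3)/(2/5)] = 1/3 × -0.2630 = -0.0877
  x=2: 3/10 × log_2[(3/10)/(2/5)] = 3/10 × -0.4150 = -0.1245

D_KL(P||Q) = 0.1084 bits

Note: KL divergence is always non-negative and equals 0 iff P = Q.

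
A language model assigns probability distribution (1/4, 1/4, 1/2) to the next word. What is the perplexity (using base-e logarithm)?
2.8284

Perplexity is e^H (or exp(H) for natural log).

First, H = -Σ p log p = 1.0397 nats
Perplexity = e^1.0397 = 2.8284

Interpretation: The model's uncertainty is equivalent to choosing uniformly among 2.8 options.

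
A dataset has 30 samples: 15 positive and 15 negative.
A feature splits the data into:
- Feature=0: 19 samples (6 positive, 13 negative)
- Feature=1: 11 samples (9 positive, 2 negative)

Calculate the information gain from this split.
0.1793 bits

Information Gain = H(Y) - H(Y|Feature)

Before split:
P(positive) = 15/30 = 0.5000
H(Y) = 1.0000 bits

After split:
Feature=0: H = 0.8997 bits (weight = 19/30)
Feature=1: H = 0.6840 bits (weight = 11/30)
H(Y|Feature) = (19/30)×0.8997 + (11/30)×0.6840 = 0.8207 bits

Information Gain = 1.0000 - 0.8207 = 0.1793 bits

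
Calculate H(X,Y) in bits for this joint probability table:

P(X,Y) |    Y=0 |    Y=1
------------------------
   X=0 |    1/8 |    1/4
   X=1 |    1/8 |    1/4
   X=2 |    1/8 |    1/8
2.5000 bits

Joint entropy is H(X,Y) = -Σ_{x,y} p(x,y) log p(x,y).

Summing over all non-zero entries:
H(X,Y) = -[1/8·log_2(1/8) + 1/4·log_2(1/4) + 1/8·log_2(1/8) + 1/4·log_2(1/4) + 1/8·log_2(1/8) + 1/8·log_2(1/8)]
H(X,Y) = 2.5000 bits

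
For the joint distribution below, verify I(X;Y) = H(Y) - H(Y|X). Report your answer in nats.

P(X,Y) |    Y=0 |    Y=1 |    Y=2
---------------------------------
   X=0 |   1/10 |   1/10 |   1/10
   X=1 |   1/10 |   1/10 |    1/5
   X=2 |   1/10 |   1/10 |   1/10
I(X;Y) = 0.0138 nats

Mutual information has multiple equivalent forms:
- I(X;Y) = H(X) - H(X|Y)
- I(X;Y) = H(Y) - H(Y|X)
- I(X;Y) = H(X) + H(Y) - H(X,Y)

Computing all quantities:
H(X) = 1.0889, H(Y) = 1.0889, H(X,Y) = 2.1640
H(X|Y) = 1.0751, H(Y|X) = 1.0751

Verification:
H(X) - H(X|Y) = 1.0889 - 1.0751 = 0.0138
H(Y) - H(Y|X) = 1.0889 - 1.0751 = 0.0138
H(X) + H(Y) - H(X,Y) = 1.0889 + 1.0889 - 2.1640 = 0.0138

All forms give I(X;Y) = 0.0138 nats. ✓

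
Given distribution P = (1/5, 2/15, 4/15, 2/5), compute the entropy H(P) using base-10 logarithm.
0.5687 dits

Shannon entropy is H(X) = -Σ p(x) log p(x).

For P = (1/5, 2/15, 4/15, 2/5):
H = -1/5 × log_10(1/5) -2/15 × log_10(2/15) -4/15 × log_10(4/15) -2/5 × log_10(2/5)
H = 0.5687 dits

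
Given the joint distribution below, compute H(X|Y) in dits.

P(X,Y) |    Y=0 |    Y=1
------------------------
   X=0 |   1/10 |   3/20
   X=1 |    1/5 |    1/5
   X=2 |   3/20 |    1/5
0.4677 dits

Using the chain rule: H(X|Y) = H(X,Y) - H(Y)

First, compute H(X,Y) = 0.7666 dits

Marginal P(Y) = (9/20, 11/20)
H(Y) = 0.2989 dits

H(X|Y) = H(X,Y) - H(Y) = 0.7666 - 0.2989 = 0.4677 dits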